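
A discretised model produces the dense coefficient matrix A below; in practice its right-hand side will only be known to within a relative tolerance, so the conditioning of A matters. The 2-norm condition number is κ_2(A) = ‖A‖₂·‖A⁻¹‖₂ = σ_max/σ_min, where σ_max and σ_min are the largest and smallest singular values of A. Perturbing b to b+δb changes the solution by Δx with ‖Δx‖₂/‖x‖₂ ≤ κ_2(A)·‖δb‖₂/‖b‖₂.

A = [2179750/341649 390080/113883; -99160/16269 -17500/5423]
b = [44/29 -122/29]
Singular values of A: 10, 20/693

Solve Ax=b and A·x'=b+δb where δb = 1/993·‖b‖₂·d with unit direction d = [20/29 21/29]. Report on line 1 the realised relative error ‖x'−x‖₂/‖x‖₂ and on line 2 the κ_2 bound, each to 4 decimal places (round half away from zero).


from the listed singular values, σ₁ = 10, σ_n = 20/693
condition number: 10 ÷ (20/693) = 346.5000
worst-case relative error ≤ 346.5000 × 1/993 = 0.3489
solve Ax = b  →  x = [32.9647 -60.9588]
‖b‖₂ = 4.4721 and ‖x‖₂ = 69.3012
with δb = [0.0031 0.0033], A·Δx = δb → ‖Δx‖ = 0.1561
relative error = 0.0023
so the bound overstates the realised error by a factor of ≈ 154.9621 (computed from the unrounded values)

0.0023
0.3489


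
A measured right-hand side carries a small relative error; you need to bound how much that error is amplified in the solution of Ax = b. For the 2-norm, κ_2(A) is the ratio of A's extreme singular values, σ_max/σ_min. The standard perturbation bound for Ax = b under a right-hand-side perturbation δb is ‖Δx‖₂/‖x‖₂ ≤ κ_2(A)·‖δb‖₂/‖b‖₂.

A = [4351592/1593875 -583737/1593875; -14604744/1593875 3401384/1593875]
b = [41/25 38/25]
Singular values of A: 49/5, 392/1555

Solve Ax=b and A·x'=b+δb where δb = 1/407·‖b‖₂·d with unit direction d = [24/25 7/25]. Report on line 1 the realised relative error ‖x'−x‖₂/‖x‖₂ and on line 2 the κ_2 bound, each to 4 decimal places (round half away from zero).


0.0027
0.0955

σ_max = 49/5, σ_min = 392/1555
condition number: (49/5) ÷ (392/1555) = 38.8750
perturbation bound = 38.8750·1/407 = 0.0955
solve Ax = b  →  x = [1.6420 7.7626]
2-norm of b is 2.2361; of x, 7.9343
Δx = A⁻¹·δb where δb = 1/407·2.2361·d; ‖Δx‖ = 0.0218
relative error = 0.0027
realised/bound (from unrounded values) ≈ 0.0288


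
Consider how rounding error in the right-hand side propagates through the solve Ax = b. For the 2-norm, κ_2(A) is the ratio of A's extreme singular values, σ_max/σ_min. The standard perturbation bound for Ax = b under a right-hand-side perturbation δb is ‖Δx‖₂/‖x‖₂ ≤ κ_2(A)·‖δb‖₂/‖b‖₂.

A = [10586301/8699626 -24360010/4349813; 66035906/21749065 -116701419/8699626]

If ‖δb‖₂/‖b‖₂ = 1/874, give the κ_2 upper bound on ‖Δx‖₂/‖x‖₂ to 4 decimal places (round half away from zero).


M = AᵀA = [119791170097801/11195782920100 -26615076704928/559789146005; -26615076704928/559789146005 94632316836769/447831316804]. tr(M)=739321561873/3330096050, det(M)=492884401/1065630736
solving λ² − 739321561873/3330096050·λ + 492884401/1065630736 = 0 gives λ = 22201/100, 555025/266407684
so κ_2 = √((22201/100) / (555025/266407684)) = 326.4400
κ_2(A)·‖δb‖/‖b‖ = 0.3735

0.3735


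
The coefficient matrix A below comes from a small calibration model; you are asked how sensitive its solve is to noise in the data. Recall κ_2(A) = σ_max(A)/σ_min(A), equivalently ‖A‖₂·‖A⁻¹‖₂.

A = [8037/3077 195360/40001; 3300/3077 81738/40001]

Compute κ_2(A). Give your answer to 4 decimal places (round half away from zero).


form AᵀA = [75483369/9467929 141526440/9467929; 141526440/9467929 265364676/9467929] with trace 1179405/32761 and determinant 324/32761
eigenvalues of AᵀA: λ = (tr ± √(tr²−4·det))/2 = 36, 9/32761
so κ_2 = √(36 / (9/32761)) = 362.0000

362.0000


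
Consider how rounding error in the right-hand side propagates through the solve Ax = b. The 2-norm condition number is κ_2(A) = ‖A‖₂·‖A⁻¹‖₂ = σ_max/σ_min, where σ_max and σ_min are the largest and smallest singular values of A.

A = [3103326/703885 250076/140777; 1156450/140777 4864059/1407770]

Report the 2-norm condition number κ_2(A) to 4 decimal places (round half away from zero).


form AᵀA = [149014004584/1714374025 12417259059/342874805; 12417259059/342874805 103504742329/6857496100] with trace 827882557/8115380 and determinant 104060401/253605625
solving λ² − 827882557/8115380·λ + 104060401/253605625 = 0 gives λ = 10201/100, 40804/10144225
so κ_2 = √((10201/100) / (40804/10144225)) = 159.2500

159.2500


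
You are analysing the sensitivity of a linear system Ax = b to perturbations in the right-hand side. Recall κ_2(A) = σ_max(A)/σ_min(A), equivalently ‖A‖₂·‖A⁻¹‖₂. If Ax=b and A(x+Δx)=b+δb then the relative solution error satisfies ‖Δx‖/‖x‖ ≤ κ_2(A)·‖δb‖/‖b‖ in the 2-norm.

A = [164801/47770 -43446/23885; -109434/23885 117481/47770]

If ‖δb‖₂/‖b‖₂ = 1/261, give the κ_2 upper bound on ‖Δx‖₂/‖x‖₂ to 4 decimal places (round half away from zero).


1.0766

AᵀA = [3002502841/91278916 -400327200/22819729; -400327200/22819729 854080201/91278916]; tr = 6672289/157922, det = 28561/1263376
λ_max, λ_min = (6672289/157922 ± √11129296323600/6234839521)/2 = 169/4, 169/315844
κ_2(A) = √(λ_max/λ_min) = √((169/4) / (169/315844)) = 281.0000
perturbation bound = 281.0000·1/261 = 1.0766


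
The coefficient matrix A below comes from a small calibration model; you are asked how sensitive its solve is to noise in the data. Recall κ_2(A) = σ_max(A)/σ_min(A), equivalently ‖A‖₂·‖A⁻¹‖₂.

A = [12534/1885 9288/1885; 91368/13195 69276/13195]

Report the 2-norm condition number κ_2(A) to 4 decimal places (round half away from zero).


M = AᵀA = [19079748/207025 14309136/207025; 14309136/207025 10732752/207025]. tr(M)=1192500/8281, det(M)=5184/8281
solving λ² − 1192500/8281·λ + 5184/8281 = 0 gives λ = 144, 36/8281
σ_max=√144=12, σ_min=√(36/8281)=(6/91) → κ = 182.0000

182.0000


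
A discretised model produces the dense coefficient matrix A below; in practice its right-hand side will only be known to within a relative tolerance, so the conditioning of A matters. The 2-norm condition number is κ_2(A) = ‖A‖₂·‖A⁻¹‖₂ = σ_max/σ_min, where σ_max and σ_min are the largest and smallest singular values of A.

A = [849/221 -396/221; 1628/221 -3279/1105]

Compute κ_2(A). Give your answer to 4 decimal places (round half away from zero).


45.0000

AᵀA = [11665/169 -24288/845; -24288/845 50769/4225]; tr = 2026/25, det = 81/25
solving λ² − 2026/25·λ + 81/25 = 0 gives λ = 81, 1/25
σ_max=√81=9, σ_min=√(1/25)=(1/5) → κ = 45.0000


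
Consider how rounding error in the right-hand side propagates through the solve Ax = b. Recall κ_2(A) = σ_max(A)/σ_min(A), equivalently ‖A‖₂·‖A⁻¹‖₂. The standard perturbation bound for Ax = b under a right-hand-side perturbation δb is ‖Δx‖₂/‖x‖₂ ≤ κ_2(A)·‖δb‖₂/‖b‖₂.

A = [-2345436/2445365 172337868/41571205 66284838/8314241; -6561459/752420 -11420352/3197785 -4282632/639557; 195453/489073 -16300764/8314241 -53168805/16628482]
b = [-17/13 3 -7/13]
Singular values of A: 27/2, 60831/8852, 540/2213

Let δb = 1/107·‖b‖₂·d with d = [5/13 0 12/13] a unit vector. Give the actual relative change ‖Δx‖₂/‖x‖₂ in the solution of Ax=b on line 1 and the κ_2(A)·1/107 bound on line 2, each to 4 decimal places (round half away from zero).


0.0309
0.5171

largest singular value 27/2, smallest 540/2213
κ = σ_max/σ_min = (27/2)/(540/2213) = 55.3250
κ_2(A)·‖δb‖/‖b‖ = 0.5171
solve Ax = b  →  x = [-0.2330 3.5560 -2.0411]
2-norm of b is 3.3166; of x, 4.1067
Δx = A⁻¹·δb where δb = 1/107·3.3166·d; ‖Δx‖ = 0.1270
dividing the unrounded norms, ‖Δx‖/‖x‖ = 0.0309
tightness: 0.0309 against a bound of 0.5171 (unrounded ratio ≈ 0.0598)


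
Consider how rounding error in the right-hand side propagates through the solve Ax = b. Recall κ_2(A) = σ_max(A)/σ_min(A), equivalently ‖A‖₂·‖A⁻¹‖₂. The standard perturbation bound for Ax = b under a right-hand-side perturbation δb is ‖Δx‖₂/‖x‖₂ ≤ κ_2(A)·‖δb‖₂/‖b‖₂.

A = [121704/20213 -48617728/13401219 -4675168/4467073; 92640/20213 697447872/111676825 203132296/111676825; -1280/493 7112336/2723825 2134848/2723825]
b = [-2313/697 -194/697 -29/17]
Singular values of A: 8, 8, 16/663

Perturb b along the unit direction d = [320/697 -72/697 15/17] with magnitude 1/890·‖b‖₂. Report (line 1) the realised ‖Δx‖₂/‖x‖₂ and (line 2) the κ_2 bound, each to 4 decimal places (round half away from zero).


σ_max = 8, σ_min = 16/663
condition number: 8 ÷ (16/663) = 331.5000
worst-case relative error ≤ 331.5000 × 1/890 = 0.3725
solve Ax = b  →  x = [-0.2629 34.8985 -119.3134]
‖b‖ = 3.7417, ‖x‖ = 124.3128
with δb = [0.0019 -0.0004 0.0037], A·Δx = δb → ‖Δx‖ = 0.1742
realised ‖Δx‖/‖x‖ = 0.0014
realised/bound (from unrounded values) ≈ 0.0038

0.0014
0.3725


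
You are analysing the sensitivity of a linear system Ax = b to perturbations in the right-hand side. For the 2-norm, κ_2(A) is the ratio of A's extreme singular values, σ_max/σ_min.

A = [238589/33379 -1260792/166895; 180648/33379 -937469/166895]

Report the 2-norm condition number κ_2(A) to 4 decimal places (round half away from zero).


AᵀA = [89558410825/1114157641 -94032600480/1114157641; -94032600480/1114157641 98737783729/1114157641]; tr = 223895594/1324801, det = 714025/1324801
char-poly roots: 169 and 4225/1324801
σ_max=√169=13, σ_min=√(4225/1324801)=(65/1151) → κ = 230.2000

230.2000


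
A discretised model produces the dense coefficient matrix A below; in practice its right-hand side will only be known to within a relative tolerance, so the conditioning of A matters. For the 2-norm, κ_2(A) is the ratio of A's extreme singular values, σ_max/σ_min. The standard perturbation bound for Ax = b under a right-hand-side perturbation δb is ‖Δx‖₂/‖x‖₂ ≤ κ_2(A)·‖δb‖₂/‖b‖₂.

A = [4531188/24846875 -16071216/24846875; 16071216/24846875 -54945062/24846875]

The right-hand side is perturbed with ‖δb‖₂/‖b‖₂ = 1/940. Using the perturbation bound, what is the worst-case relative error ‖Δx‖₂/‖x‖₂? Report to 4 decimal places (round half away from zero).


0.4060

form AᵀA = [446105037456/987787515625 -1529369056992/987787515625; -1529369056992/987787515625 5243590115044/987787515625] with trace 9103512244/1580460025 and determinant 14400/63218401
char-poly roots: 144/25 and 2500/63218401
so κ_2 = √((144/25) / (2500/63218401)) = 381.6480
worst-case relative error ≤ 381.6480 × 1/940 = 0.4060


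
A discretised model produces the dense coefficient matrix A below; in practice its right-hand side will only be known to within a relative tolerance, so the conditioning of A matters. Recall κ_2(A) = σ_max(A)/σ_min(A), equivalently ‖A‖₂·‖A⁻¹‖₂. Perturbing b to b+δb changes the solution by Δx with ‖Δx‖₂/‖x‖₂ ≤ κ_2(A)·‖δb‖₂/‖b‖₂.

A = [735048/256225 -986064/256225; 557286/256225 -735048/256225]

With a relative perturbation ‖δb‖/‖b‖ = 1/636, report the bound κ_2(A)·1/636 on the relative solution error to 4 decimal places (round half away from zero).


0.4029

M = AᵀA = [34034529924/2626050025 -45377453232/2626050025; -45377453232/2626050025 60504710976/2626050025]. tr(M)=3781569636/105042001, det(M)=2073600/105042001
λ_max, λ_min = (3781569636/105042001 ± √14299397651544078096/11033821974084001)/2 = 36, 57600/105042001
κ_2(A) = √(λ_max/λ_min) = √(36 / (57600/105042001)) = 256.2250
bound on ‖Δx‖/‖x‖: κ·ε = 256.2250·1/636 = 0.4029


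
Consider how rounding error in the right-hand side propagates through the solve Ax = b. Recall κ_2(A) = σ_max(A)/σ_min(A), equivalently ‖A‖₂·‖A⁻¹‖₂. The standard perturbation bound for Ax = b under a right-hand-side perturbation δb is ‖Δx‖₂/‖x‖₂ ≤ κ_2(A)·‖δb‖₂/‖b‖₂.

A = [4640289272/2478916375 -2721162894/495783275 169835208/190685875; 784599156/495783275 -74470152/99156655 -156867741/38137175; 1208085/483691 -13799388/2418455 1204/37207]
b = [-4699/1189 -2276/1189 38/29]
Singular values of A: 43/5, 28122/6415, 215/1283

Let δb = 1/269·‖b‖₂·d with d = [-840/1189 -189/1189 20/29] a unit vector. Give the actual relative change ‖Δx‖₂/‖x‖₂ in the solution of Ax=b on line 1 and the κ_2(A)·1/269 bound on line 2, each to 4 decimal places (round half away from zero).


0.0043
0.1908

σ_max = 43/5, σ_min = 215/1283
condition number: (43/5) ÷ (215/1283) = 51.3200
bound on ‖Δx‖/‖x‖: κ·ε = 51.3200·1/269 = 0.1908
solve Ax = b  →  x = [21.0039 9.0036 6.9025]
‖b‖₂ = 4.5826 and ‖x‖₂ = 23.8720
Δx = A⁻¹·δb where δb = 1/269·4.5826·d; ‖Δx‖ = 0.1017
realised ‖Δx‖/‖x‖ = 0.0043
so the bound overstates the realised error by a factor of ≈ 44.7999 (computed from the unrounded values)


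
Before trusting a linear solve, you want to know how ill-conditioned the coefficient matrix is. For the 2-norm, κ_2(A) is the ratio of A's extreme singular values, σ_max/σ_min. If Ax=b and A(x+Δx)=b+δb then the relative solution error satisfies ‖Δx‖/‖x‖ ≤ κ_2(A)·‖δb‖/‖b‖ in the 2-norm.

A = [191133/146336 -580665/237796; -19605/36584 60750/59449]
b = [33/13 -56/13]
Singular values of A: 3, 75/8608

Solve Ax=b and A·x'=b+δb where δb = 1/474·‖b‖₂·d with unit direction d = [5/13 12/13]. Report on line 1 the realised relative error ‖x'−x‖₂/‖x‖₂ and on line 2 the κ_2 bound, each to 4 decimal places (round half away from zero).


largest singular value 3, smallest 75/8608
condition number: 3 ÷ (75/8608) = 344.3200
worst-case relative error ≤ 344.3200 × 1/474 = 0.7264
solve Ax = b  →  x = [-303.1843 -163.2094]
2-norm of b is 5.0000; of x, 344.3226
re-solving with b+δb shifts x by Δx of norm 1.2107
dividing the unrounded norms, ‖Δx‖/‖x‖ = 0.0035
so the bound overstates the realised error by a factor of ≈ 206.5935 (computed from the unrounded values)

0.0035
0.7264


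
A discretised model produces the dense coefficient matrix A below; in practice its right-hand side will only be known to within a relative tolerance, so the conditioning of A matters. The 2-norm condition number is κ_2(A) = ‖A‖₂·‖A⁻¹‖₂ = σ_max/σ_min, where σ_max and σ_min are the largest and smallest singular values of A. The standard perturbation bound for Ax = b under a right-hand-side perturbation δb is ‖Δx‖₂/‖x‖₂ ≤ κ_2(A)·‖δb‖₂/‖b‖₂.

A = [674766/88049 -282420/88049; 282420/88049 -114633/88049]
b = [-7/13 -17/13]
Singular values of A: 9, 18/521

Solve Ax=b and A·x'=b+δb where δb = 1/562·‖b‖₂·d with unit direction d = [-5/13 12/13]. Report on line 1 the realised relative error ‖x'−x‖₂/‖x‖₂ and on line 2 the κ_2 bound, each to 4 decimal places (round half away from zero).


largest singular value 9, smallest 18/521
condition number: 9 ÷ (18/521) = 260.5000
bound on ‖Δx‖/‖x‖: κ·ε = 260.5000·1/562 = 0.4635
solve Ax = b  →  x = [-11.2350 -26.6752]
‖b‖₂ = 1.4142 and ‖x‖₂ = 28.9447
Δx = A⁻¹·δb where δb = 1/562·1.4142·d; ‖Δx‖ = 0.0728
relative error = 0.0025
tightness: 0.0025 against a bound of 0.4635 (unrounded ratio ≈ 0.0054)

0.0025
0.4635


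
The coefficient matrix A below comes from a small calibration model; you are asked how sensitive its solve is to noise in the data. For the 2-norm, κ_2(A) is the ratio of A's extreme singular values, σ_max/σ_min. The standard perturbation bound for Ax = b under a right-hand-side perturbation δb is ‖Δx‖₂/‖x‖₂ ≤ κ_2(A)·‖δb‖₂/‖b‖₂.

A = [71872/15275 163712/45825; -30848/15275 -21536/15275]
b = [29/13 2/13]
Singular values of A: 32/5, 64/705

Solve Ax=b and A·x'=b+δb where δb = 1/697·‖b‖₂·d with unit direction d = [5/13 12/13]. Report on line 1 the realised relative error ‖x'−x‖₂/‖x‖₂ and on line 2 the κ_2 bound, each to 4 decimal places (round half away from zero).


largest singular value 32/5, smallest 64/705
κ_2(A) = (32/5) / (64/705) = 70.5000
κ_2(A)·‖δb‖/‖b‖ = 0.1011
solve Ax = b  →  x = [-6.3594 9.0000]
‖b‖₂ = 2.2361 and ‖x‖₂ = 11.0201
Δx = A⁻¹·δb where δb = 1/697·2.2361·d; ‖Δx‖ = 0.0353
realised ‖Δx‖/‖x‖ = 0.0032
tightness: 0.0032 against a bound of 0.1011 (unrounded ratio ≈ 0.0317)

0.0032
0.1011


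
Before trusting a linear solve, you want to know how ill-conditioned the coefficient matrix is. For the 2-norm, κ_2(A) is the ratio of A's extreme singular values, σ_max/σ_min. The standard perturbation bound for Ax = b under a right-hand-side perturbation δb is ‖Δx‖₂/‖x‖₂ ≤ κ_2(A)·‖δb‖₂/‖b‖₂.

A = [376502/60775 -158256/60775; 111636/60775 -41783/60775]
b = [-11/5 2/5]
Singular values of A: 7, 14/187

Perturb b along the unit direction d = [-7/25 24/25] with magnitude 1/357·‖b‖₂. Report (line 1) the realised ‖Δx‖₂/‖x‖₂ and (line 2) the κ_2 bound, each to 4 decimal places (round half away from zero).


largest singular value 7, smallest 14/187
κ = σ_max/σ_min = 7/(14/187) = 93.5000
worst-case relative error ≤ 93.5000 × 1/357 = 0.2619
solve Ax = b  →  x = [4.8736 12.4396]
‖b‖ = 2.2361, ‖x‖ = 13.3602
δb = ε·‖b‖·d = [-0.0018 0.0060]; solving A·Δx = δb gives ‖Δx‖ = 0.0837
dividing the unrounded norms, ‖Δx‖/‖x‖ = 0.0063
so the bound overstates the realised error by a factor of ≈ 41.8240 (computed from the unrounded values)

0.0063
0.2619


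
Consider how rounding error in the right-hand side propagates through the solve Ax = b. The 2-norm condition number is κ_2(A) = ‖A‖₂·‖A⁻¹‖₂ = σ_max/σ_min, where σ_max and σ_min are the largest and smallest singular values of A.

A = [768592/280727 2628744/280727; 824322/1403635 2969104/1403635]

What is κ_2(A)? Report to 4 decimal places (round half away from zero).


342.3500

AᵀA = [9189677764/1172035225 31504038048/1172035225; 31504038048/1172035225 108014844736/1172035225]; tr = 4688180900/46881409, det = 4000000/46881409
λ_max, λ_min = (4688180900/46881409 ± √21978290048580810000/2197866509825281)/2 = 100, 40000/46881409
σ_max=√100=10, σ_min=√(40000/46881409)=(200/6847) → κ = 342.3500


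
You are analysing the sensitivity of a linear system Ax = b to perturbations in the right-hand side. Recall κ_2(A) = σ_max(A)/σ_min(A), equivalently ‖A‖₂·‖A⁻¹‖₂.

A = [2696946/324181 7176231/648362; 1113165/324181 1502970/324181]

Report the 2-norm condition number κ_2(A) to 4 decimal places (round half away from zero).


M = AᵀA = [50370733989/621853969 67159806777/621853969; 67159806777/621853969 358189151769/2487415876]. tr(M)=559672087725/2487415876, det(M)=791015625/2487415876
λ_max, λ_min = (559672087725/2487415876 ± √313224975439164939425625/6187237740176847376)/2 = 225, 3515625/2487415876
κ_2(A) = √(λ_max/λ_min) = √(225 / (3515625/2487415876)) = 398.9920

398.9920


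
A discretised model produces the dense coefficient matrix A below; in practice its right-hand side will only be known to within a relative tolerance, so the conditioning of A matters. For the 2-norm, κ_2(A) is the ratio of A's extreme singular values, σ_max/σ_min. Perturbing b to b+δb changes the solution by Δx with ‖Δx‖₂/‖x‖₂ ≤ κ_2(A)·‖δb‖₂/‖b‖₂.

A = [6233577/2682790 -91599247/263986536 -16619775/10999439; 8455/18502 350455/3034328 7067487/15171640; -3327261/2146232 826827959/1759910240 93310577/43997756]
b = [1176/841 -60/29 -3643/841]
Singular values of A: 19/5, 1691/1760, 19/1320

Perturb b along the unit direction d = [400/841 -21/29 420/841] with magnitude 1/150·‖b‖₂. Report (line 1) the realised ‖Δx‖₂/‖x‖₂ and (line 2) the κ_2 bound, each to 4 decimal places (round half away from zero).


largest singular value 19/5, smallest 19/1320
condition number: (19/5) ÷ (19/1320) = 264.0000
κ_2(A)·‖δb‖/‖b‖ = 1.7600
solve Ax = b  →  x = [-1.3911 -0.6557 -2.9142]
‖b‖₂ = 5.0000 and ‖x‖₂ = 3.2951
δb = ε·‖b‖·d = [0.0159 -0.0241 0.0166]; solving A·Δx = δb gives ‖Δx‖ = 2.3158
realised ‖Δx‖/‖x‖ = 0.7028
tightness: 0.7028 against a bound of 1.7600 (unrounded ratio ≈ 0.3993)

0.7028
1.7600


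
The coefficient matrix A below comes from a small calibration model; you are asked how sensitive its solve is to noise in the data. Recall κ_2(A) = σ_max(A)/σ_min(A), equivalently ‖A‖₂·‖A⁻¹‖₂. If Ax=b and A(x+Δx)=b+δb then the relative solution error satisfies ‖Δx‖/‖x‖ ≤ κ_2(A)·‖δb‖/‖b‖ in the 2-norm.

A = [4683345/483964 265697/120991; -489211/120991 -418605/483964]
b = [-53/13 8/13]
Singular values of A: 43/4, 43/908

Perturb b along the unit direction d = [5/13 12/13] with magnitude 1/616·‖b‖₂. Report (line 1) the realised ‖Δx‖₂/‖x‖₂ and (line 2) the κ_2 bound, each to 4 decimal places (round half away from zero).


0.0067
0.3685

from the listed singular values, σ₁ = 43/4, σ_n = 43/908
κ_2(A) = (43/4) / (43/908) = 227.0000
perturbation bound = 227.0000·1/616 = 0.3685
solve Ax = b  →  x = [4.2723 -20.6829]
‖b‖₂ = 4.1231 and ‖x‖₂ = 21.1196
δb = ε·‖b‖·d = [0.0026 0.0062]; solving A·Δx = δb gives ‖Δx‖ = 0.1413
realised ‖Δx‖/‖x‖ = 0.0067
so the bound overstates the realised error by a factor of ≈ 55.0641 (computed from the unrounded values)


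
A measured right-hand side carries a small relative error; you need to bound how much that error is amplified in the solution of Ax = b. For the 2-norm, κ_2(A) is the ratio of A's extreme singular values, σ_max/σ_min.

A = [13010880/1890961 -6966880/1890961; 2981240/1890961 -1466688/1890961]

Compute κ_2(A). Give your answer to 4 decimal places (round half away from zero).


form AᵀA = [105990952000/2127146641 -56524561920/2127146641; -56524561920/2127146641 30153831424/2127146641] with trace 471089216/7360369 and determinant 1638400/7360369
char-poly roots: 64 and 25600/7360369
κ_2(A) = √(λ_max/λ_min) = √(64 / (25600/7360369)) = 135.6500

135.6500


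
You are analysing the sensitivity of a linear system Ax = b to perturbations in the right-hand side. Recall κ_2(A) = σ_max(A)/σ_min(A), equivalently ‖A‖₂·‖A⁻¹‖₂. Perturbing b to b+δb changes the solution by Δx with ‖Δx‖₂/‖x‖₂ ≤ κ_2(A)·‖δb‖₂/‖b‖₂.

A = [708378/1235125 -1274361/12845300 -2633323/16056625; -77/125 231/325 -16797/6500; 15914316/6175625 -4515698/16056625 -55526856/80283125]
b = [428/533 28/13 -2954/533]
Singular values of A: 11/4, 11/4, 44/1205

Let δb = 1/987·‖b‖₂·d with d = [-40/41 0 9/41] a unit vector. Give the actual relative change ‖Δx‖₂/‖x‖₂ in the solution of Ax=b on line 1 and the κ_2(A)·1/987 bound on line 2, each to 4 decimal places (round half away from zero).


0.0030
0.0763

σ_max = 11/4, σ_min = 44/1205
κ = σ_max/σ_min = (11/4)/(44/1205) = 75.3125
κ_2(A)·‖δb‖/‖b‖ = 0.0763
solve Ax = b  →  x = [-11.2033 -52.1745 -12.5135]
2-norm of b is 6.0000; of x, 54.8113
δb = ε·‖b‖·d = [-0.0059 0.0000 0.0013]; solving A·Δx = δb gives ‖Δx‖ = 0.1665
relative error = 0.0030
tightness: 0.0030 against a bound of 0.0763 (unrounded ratio ≈ 0.0398)


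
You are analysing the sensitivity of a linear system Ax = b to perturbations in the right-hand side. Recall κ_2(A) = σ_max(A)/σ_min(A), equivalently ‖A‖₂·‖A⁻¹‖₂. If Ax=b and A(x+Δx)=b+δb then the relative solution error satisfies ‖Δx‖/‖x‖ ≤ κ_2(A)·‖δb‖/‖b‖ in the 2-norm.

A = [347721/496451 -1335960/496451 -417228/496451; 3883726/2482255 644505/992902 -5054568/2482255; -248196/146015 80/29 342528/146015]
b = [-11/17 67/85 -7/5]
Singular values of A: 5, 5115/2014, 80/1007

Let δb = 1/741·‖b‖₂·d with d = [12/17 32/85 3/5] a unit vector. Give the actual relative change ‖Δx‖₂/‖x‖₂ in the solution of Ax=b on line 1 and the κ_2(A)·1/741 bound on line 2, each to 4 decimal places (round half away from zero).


σ_max = 5, σ_min = 80/1007
κ_2(A) = 5 / (80/1007) = 62.9375
bound on ‖Δx‖/‖x‖: κ·ε = 62.9375·1/741 = 0.0849
solve Ax = b  →  x = [-9.8202 0.1472 -7.8856]
‖b‖₂ = 1.7321 and ‖x‖₂ = 12.5952
with δb = [0.0016 0.0009 0.0014], A·Δx = δb → ‖Δx‖ = 0.0294
realised ‖Δx‖/‖x‖ = 0.0023
realised/bound (from unrounded values) ≈ 0.0275

0.0023
0.0849


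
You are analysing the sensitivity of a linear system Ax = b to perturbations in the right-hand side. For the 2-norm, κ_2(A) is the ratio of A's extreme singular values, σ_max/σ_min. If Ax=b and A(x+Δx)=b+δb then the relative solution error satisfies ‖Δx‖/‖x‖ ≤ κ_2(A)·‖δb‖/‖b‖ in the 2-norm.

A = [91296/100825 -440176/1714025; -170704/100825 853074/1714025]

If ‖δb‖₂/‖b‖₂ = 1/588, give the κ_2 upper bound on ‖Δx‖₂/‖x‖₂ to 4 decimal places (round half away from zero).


0.4287

AᵀA = [37474815232/10165680625 -10929967776/10165680625; -10929967776/10165680625 3188547268/10165680625]; tr = 65061380/16265089, det = 4096/16265089
char-poly roots: 4 and 1024/16265089
so κ_2 = √(4 / (1024/16265089)) = 252.0625
bound on ‖Δx‖/‖x‖: κ·ε = 252.0625·1/588 = 0.4287


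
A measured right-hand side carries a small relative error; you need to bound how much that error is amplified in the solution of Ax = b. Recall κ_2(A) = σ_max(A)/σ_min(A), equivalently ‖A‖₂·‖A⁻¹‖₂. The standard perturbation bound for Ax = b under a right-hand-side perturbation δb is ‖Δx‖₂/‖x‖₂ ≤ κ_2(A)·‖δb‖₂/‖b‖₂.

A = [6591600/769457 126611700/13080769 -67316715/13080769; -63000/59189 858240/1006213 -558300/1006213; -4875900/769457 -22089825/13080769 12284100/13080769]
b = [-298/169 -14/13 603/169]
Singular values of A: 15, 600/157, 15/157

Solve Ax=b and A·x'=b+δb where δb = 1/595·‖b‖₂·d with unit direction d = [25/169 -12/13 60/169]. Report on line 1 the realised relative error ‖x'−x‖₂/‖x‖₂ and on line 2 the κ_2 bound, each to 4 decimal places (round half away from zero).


0.0035
0.2639

from the listed singular values, σ₁ = 15, σ_n = 15/157
κ = σ_max/σ_min = 15/(15/157) = 157.0000
bound on ‖Δx‖/‖x‖: κ·ε = 157.0000·1/595 = 0.2639
solve Ax = b  →  x = [-0.5169 10.0416 18.3689]
‖b‖₂ = 4.1231 and ‖x‖₂ = 20.9408
Δx = A⁻¹·δb where δb = 1/595·4.1231·d; ‖Δx‖ = 0.0725
realised ‖Δx‖/‖x‖ = 0.0035
tightness: 0.0035 against a bound of 0.2639 (unrounded ratio ≈ 0.0131)


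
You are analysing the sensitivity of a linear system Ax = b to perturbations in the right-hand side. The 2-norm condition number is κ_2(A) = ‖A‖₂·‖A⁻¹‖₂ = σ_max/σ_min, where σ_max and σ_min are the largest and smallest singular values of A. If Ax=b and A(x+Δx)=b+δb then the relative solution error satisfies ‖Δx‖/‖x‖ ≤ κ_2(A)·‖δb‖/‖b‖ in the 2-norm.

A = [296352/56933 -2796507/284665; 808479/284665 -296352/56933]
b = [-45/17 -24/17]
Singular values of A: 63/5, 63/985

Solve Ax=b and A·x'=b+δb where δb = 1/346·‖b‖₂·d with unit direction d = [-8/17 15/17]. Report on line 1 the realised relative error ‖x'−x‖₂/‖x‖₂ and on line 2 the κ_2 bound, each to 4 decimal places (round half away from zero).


σ_max = 63/5, σ_min = 63/985
κ = σ_max/σ_min = (63/5)/(63/985) = 197.0000
worst-case relative error ≤ 197.0000 × 1/346 = 0.5694
solve Ax = b  →  x = [-0.1120 0.2101]
‖b‖₂ = 3.0000 and ‖x‖₂ = 0.2381
δb = ε·‖b‖·d = [-0.0041 0.0077]; solving A·Δx = δb gives ‖Δx‖ = 0.1356
dividing the unrounded norms, ‖Δx‖/‖x‖ = 0.5694
tightness: 0.5694 against a bound of 0.5694; the bound is attained (ratio 1)

0.5694
0.5694


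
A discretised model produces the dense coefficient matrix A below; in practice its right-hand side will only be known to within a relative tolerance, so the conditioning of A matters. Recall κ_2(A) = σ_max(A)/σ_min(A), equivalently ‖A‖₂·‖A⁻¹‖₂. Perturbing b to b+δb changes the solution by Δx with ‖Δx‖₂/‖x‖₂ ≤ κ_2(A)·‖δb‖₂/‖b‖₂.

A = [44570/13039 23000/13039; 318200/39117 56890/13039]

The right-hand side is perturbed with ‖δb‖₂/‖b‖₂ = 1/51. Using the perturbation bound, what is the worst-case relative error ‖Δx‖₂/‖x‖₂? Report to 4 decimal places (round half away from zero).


M = AᵀA = [704908900/9054081 125312000/3018027; 125312000/3018027 22280900/1006009]. tr(M)=3133000/31329, det(M)=10000/31329
char-poly roots: 100 and 100/31329
κ = σ_max/σ_min = 10/(10/177) = 177.0000
κ_2(A)·‖δb‖/‖b‖ = 3.4706

3.4706


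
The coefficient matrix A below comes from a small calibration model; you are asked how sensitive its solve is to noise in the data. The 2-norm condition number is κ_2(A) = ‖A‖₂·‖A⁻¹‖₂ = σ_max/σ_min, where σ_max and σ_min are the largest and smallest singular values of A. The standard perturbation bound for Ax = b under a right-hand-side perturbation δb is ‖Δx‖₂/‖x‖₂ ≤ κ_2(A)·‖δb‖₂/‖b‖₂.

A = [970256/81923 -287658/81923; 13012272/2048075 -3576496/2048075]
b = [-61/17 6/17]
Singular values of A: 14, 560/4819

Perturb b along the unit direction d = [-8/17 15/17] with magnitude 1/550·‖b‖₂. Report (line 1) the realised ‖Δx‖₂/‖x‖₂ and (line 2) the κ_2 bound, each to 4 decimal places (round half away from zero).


largest singular value 14, smallest 560/4819
condition number: 14 ÷ (560/4819) = 120.4750
worst-case relative error ≤ 120.4750 × 1/550 = 0.2190
solve Ax = b  →  x = [4.6133 16.5823]
2-norm of b is 3.6056; of x, 17.2120
re-solving with b+δb shifts x by Δx of norm 0.0564
relative error = 0.0033
realised/bound (from unrounded values) ≈ 0.0150

0.0033
0.2190


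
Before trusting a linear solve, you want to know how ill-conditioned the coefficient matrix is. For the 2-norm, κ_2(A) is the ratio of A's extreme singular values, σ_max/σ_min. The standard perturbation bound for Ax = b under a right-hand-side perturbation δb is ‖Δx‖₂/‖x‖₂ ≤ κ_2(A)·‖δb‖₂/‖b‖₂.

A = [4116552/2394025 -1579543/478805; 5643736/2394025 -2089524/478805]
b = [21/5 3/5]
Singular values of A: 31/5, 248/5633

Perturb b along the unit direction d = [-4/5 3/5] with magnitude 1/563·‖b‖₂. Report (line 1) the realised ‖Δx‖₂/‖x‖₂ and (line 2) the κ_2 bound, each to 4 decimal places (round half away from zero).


from the listed singular values, σ₁ = 31/5, σ_n = 248/5633
κ = σ_max/σ_min = (31/5)/(248/5633) = 140.8250
perturbation bound = 140.8250·1/563 = 0.2501
solve Ax = b  →  x = [-59.8968 -32.4934]
‖b‖ = 4.2426, ‖x‖ = 68.1428
δb = ε·‖b‖·d = [-0.0060 0.0045]; solving A·Δx = δb gives ‖Δx‖ = 0.1712
realised ‖Δx‖/‖x‖ = 0.0025
realised/bound (from unrounded values) ≈ 0.0100

0.0025
0.2501


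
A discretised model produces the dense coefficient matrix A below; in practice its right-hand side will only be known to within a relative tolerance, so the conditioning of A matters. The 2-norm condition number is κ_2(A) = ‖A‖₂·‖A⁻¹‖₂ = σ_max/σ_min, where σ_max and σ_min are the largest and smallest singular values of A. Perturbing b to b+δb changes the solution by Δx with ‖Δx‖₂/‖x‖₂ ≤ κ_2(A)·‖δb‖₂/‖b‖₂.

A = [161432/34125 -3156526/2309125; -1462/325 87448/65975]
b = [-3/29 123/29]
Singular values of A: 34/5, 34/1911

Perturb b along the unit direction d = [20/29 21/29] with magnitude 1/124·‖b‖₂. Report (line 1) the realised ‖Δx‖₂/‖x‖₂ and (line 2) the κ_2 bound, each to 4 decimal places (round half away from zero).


0.0114
3.0823

largest singular value 34/5, smallest 34/1911
κ = σ_max/σ_min = (34/5)/(34/1911) = 382.2000
κ_2(A)·‖δb‖/‖b‖ = 3.0823
solve Ax = b  →  x = [46.7894 161.9965]
2-norm of b is 4.2426; of x, 168.6182
δb = ε·‖b‖·d = [0.0236 0.0248]; solving A·Δx = δb gives ‖Δx‖ = 1.9231
relative error = 0.0114
realised/bound (from unrounded values) ≈ 0.0037


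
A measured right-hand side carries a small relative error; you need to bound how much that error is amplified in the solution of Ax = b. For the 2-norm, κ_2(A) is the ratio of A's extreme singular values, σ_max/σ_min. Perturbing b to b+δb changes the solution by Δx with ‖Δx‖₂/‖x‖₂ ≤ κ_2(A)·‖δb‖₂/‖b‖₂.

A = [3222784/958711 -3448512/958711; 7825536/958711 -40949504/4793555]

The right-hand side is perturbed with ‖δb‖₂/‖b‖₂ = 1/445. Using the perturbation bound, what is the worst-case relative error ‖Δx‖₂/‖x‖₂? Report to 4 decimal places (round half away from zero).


AᵀA = [423818641408/5438620009 -2224975527936/27193100045; -2224975527936/27193100045 11681465995264/135965500225]; tr = 26488623104/161671225, det = 67108864/161671225
λ_max, λ_min = (26488623104/161671225 ± √701603755656757641216/26137584993000625)/2 = 4096/25, 16384/6466849
so κ_2 = √((4096/25) / (16384/6466849)) = 254.3000
κ_2(A)·‖δb‖/‖b‖ = 0.5715

0.5715


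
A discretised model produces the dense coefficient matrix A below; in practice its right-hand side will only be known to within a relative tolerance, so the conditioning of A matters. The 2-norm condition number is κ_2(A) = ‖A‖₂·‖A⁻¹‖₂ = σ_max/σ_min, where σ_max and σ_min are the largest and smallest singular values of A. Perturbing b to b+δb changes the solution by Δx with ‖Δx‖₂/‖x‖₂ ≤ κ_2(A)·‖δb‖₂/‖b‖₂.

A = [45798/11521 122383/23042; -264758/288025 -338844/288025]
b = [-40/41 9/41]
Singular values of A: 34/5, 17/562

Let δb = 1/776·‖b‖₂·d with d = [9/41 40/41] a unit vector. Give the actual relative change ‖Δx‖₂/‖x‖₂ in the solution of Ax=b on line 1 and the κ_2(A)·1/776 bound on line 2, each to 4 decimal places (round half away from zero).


from the listed singular values, σ₁ = 34/5, σ_n = 17/562
condition number: (34/5) ÷ (17/562) = 224.8000
perturbation bound = 224.8000·1/776 = 0.2897
solve Ax = b  →  x = [-0.0882 -0.1176]
‖b‖₂ = 1.0000 and ‖x‖₂ = 0.1471
with δb = [0.0003 0.0013], A·Δx = δb → ‖Δx‖ = 0.0426
relative error = 0.2897
tightness: 0.2897 against a bound of 0.2897; the bound is attained (ratio 1)

0.2897
0.2897


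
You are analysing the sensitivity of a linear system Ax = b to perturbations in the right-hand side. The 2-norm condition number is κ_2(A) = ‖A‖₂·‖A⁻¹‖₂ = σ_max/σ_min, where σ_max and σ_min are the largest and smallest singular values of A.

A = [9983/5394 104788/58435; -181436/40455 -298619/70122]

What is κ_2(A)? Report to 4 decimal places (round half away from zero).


279.0000

AᵀA = [154099653409/6546428100 489193264/21821427; 489193264/21821427 15530364361/727380900]; tr = 174716369/3892050, det = 20151121/778410000
λ_max, λ_min = (174716369/3892050 ± √305242410131344/151480532025)/2 = 4489/100, 4489/7784100
κ_2(A) = √(λ_max/λ_min) = √((4489/100) / (4489/7784100)) = 279.0000


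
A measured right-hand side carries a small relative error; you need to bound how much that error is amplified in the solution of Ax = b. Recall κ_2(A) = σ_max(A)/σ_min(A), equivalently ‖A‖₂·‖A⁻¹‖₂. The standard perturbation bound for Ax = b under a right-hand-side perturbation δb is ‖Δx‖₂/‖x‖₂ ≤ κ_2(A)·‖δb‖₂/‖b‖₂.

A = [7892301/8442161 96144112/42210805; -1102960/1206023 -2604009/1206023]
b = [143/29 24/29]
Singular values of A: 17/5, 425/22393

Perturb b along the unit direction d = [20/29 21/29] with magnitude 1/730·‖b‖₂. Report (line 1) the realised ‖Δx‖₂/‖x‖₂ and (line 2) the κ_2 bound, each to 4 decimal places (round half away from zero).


from the listed singular values, σ₁ = 17/5, σ_n = 425/22393
κ_2(A) = (17/5) / (425/22393) = 179.1440
bound on ‖Δx‖/‖x‖: κ·ε = 179.1440·1/730 = 0.2454
solve Ax = b  →  x = [-194.2062 81.8751]
‖b‖₂ = 5.0000 and ‖x‖₂ = 210.7595
re-solving with b+δb shifts x by Δx of norm 0.3609
dividing the unrounded norms, ‖Δx‖/‖x‖ = 0.0017
realised/bound (from unrounded values) ≈ 0.0070

0.0017
0.2454


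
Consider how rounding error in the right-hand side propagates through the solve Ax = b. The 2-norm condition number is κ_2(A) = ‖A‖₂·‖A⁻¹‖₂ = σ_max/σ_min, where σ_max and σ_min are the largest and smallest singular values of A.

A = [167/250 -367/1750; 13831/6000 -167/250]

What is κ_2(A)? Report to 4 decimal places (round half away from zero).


168.0000

M = AᵀA = [331777/57600 -28223/16800; -28223/16800 1201/2450]. tr(M)=705625/112896, det(M)=625/451584
eigenvalues of AᵀA: λ = (tr ± √(tr²−4·det))/2 = 25/4, 25/112896
κ = σ_max/σ_min = (5/2)/(5/336) = 168.0000


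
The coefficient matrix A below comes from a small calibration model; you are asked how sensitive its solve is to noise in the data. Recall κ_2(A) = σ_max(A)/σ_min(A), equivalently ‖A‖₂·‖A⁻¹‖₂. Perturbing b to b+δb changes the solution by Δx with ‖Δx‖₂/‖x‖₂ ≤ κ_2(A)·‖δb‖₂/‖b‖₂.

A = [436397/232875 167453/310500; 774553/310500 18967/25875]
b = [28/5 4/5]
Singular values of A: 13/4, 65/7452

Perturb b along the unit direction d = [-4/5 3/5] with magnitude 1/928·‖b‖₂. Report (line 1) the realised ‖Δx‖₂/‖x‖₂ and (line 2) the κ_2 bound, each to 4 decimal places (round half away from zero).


0.0015
0.4015

σ_max = 13/4, σ_min = 65/7452
κ = σ_max/σ_min = (13/4)/(65/7452) = 372.6000
κ_2(A)·‖δb‖/‖b‖ = 0.4015
solve Ax = b  →  x = [129.5852 -439.8966]
‖b‖₂ = 5.6569 and ‖x‖₂ = 458.5863
with δb = [-0.0049 0.0037], A·Δx = δb → ‖Δx‖ = 0.6989
dividing the unrounded norms, ‖Δx‖/‖x‖ = 0.0015
realised/bound (from unrounded values) ≈ 0.0038


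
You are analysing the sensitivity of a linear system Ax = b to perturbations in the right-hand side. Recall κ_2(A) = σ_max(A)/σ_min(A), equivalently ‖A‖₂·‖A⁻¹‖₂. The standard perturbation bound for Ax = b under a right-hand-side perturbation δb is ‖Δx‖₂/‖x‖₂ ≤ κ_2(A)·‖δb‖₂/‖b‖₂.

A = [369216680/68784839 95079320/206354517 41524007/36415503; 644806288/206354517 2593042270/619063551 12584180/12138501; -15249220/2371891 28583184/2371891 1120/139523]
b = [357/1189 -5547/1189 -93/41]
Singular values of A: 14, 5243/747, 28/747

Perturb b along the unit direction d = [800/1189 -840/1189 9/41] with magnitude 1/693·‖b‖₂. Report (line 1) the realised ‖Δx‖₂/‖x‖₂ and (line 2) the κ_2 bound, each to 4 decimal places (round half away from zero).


σ_max = 14, σ_min = 28/747
condition number: 14 ÷ (28/747) = 373.5000
bound on ‖Δx‖/‖x‖: κ·ε = 373.5000·1/693 = 0.5390
solve Ax = b  →  x = [-15.7690 -8.6530 77.9898]
‖b‖₂ = 5.1962 and ‖x‖₂ = 80.0371
δb = ε·‖b‖·d = [0.0050 -0.0053 0.0016]; solving A·Δx = δb gives ‖Δx‖ = 0.2000
dividing the unrounded norms, ‖Δx‖/‖x‖ = 0.0025
realised/bound (from unrounded values) ≈ 0.0046

0.0025
0.5390


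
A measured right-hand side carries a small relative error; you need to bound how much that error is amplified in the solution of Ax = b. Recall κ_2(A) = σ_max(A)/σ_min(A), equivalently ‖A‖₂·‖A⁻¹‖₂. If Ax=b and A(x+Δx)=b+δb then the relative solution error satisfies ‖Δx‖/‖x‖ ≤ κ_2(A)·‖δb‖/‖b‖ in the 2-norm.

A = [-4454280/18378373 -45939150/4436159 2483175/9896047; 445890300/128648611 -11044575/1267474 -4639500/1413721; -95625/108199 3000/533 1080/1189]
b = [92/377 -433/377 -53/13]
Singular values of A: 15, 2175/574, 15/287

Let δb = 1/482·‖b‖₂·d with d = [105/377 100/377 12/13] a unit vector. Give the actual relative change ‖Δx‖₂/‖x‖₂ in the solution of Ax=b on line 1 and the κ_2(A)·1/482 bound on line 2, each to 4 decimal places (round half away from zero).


0.0022
0.5954

from the listed singular values, σ₁ = 15, σ_n = 15/287
κ = σ_max/σ_min = 15/(15/287) = 287.0000
bound on ‖Δx‖/‖x‖: κ·ε = 287.0000·1/482 = 0.5954
solve Ax = b  →  x = [-52.9575 -0.1230 -55.2532]
‖b‖₂ = 4.2426 and ‖x‖₂ = 76.5338
Δx = A⁻¹·δb where δb = 1/482·4.2426·d; ‖Δx‖ = 0.1684
realised ‖Δx‖/‖x‖ = 0.0022
so the bound overstates the realised error by a factor of ≈ 270.5879 (computed from the unrounded values)
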